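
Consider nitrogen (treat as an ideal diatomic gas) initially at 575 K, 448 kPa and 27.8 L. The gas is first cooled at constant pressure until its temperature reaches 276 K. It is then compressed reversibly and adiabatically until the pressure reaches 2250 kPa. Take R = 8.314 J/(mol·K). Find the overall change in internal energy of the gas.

-7440 J

n = P₁V₁/(RT₁) = 448×27.8/(8.314×575) = 2.61 mol.
Step 1 — Isobaric: P stays 448 kPa; V/T = const ⇒ T₂ = 276 K, V₂ = 13.3 L.
W = PΔV = 448×(13.3−27.8) kPa·L = -6480 J.
ΔU = nCvΔT = 2.61×20.8×(276−575) = -16200 J.
Q = ΔU + W = nCpΔT = -22700 J.
State after step 1: P = 448 kPa, V = 13.3 L, T = 276 K.
Step 2 — Adiabatic: T₂/T₁ = (P₂/P₁)^((γ−1)/γ) ⇒ T₂ = 276×(5.02)^0.286 = 438 K; V₂ = 4.21 L.
ΔU = nCvΔT = 2.61×20.8×(438−276) = 8760 J.
Q = 0 for an adiabatic process, so W = −ΔU = -8760 J.
Net over both steps: W = -15200 J, Q = -22700 J, ΔU = -7440 J.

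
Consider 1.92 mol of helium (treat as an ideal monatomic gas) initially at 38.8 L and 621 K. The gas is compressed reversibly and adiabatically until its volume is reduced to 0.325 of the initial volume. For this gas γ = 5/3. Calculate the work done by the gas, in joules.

-16600 J

P₁ = nRT₁/V₁ = 1.92×8.314×621/38.8 = 255 kPa.
Adiabatic: TV^(γ−1) = const ⇒ T₂ = 621×(3.08)^0.667 = 1310 K; PV^γ = const ⇒ P₂ = 1660 kPa.
ΔU = nCvΔT = 1.92×12.5×(1310−621) = 16600 J.
Q = 0 for an adiabatic process, so W = −ΔU = -16600 J.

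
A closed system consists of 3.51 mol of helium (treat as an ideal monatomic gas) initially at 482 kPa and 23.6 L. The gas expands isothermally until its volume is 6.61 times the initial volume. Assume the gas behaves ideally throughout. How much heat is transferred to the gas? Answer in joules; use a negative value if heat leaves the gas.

21500 J

T₁ = P₁V₁/(nR) = 482×23.6/(3.51×8.314) = 390 K.
Isothermal: T stays 390 K; PV = const ⇒ V₂ = 156 L, P₂ = 72.9 kPa.
ΔU = 0 (ideal gas, T constant).
W = nRT ln(V₂/V₁) = 3.51×8.314×390×ln(6.61) = 21500 J.
Q = ΔU + W = 21500 J.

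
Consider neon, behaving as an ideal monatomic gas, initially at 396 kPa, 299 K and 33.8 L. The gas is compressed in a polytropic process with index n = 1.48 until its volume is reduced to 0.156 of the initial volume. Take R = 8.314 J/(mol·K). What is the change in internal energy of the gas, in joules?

28900 J

n = P₁V₁/(RT₁) = 396×33.8/(8.314×299) = 5.38 mol.
Polytropic n=1.48: T₂ = T₁(V₁/V₂)^(n−1) = 299×(6.41)^0.48 = 729 K; P₂ = P₁(V₁/V₂)^n = 6190 kPa.
For an ideal gas ΔU = nCvΔT with Cv = (3/2)R = 12.5 J/(mol·K).
ΔU = 5.38×12.5×(729−299) = 28900 J.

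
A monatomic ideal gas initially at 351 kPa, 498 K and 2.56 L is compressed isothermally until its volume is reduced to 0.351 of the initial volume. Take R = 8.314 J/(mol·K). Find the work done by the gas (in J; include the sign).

-941 J

n = P₁V₁/(RT₁) = 351×2.56/(8.314×498) = 0.217 mol.
Isothermal: T stays 498 K; PV = const ⇒ V₂ = 0.899 L, P₂ = 1000 kPa.
W = nRT ln(V₂/V₁) = 0.217×8.314×498×ln(0.351) = -941 J.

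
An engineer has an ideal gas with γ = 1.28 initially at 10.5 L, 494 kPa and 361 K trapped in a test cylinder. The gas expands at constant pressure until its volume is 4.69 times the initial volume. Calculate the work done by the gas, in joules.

n = P₁V₁/(RT₁) = 494×10.5/(8.314×361) = 1.73 mol.
Isobaric: P stays 494 kPa; V/T = const ⇒ T₂ = 1690 K, V₂ = 49.2 L.
W = PΔV = 494×(49.2−10.5) kPa·L = 19100 J.

19100 J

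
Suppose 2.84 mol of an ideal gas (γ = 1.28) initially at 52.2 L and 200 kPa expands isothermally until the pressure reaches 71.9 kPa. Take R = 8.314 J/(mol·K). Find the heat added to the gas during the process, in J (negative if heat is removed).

10700 J

T₁ = P₁V₁/(nR) = 200×52.2/(2.84×8.314) = 442 K.
Isothermal: T stays 442 K; PV = const ⇒ V₂ = 145 L, P₂ = 71.9 kPa.
ΔU = 0 (ideal gas, T constant).
W = nRT ln(V₂/V₁) = 2.84×8.314×442×ln(2.78) = 10700 J.
Q = ΔU + W = 10700 J.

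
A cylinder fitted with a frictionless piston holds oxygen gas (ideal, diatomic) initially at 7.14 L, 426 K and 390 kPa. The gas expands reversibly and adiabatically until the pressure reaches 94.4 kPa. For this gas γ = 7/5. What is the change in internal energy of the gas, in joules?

-2320 J

n = P₁V₁/(RT₁) = 390×7.14/(8.314×426) = 0.786 mol.
Adiabatic: T₂/T₁ = (P₂/P₁)^((γ−1)/γ) ⇒ T₂ = 426×(0.242)^0.286 = 284 K; V₂ = 19.7 L.
For an ideal gas ΔU = nCvΔT with Cv = (5/2)R = 20.8 J/(mol·K).
ΔU = 0.786×20.8×(284−426) = -2320 J.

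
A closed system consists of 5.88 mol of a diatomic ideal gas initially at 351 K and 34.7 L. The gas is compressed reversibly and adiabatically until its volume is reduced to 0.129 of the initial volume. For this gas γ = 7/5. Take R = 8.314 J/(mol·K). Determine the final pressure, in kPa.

P₁ = nRT₁/V₁ = 5.88×8.314×351/34.7 = 494 kPa.
Adiabatic: TV^(γ−1) = const ⇒ T₂ = 351×(7.75)^0.400 = 796 K; PV^γ = const ⇒ P₂ = 8700 kPa.

8700 kPa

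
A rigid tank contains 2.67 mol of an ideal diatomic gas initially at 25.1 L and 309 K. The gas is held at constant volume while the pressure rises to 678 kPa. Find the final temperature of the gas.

P₁ = nRT₁/V₁ = 2.67×8.314×309/25.1 = 273 kPa.
Isochoric: V stays 25.1 L; P/T = const ⇒ T₂ = 767 K, P₂ = 678 kPa.

767 K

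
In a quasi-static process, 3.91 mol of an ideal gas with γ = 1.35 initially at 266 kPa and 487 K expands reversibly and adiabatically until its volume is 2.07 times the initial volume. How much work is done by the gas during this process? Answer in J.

V₁ = nRT₁/P₁ = 3.91×8.314×487/266 = 59.5 L.
Adiabatic: TV^(γ−1) = const ⇒ T₂ = 487×(0.483)^0.350 = 378 K; PV^γ = const ⇒ P₂ = 99.6 kPa.
ΔU = nCvΔT = 3.91×23.8×(378−487) = -10200 J.
Q = 0 for an adiabatic process, so W = −ΔU = 10200 J.

10200 J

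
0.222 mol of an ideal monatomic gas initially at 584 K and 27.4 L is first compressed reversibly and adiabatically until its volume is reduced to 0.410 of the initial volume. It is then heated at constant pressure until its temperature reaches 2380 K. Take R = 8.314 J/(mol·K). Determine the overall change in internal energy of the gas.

P₁ = nRT₁/V₁ = 0.222×8.314×584/27.4 = 39.3 kPa.
Step 1 — Adiabatic: TV^(γ−1) = const ⇒ T₂ = 584×(2.44)^0.667 = 1060 K; PV^γ = const ⇒ P₂ = 174 kPa.
ΔU = nCvΔT = 0.222×12.5×(1060−584) = 1310 J.
Q = 0 for an adiabatic process, so W = −ΔU = -1310 J.
State after step 1: P = 174 kPa, V = 11.2 L, T = 1060 K.
Step 2 — Isobaric: P stays 174 kPa; V/T = const ⇒ T₂ = 2380 K, V₂ = 25.3 L.
W = PΔV = 174×(25.3−11.2) kPa·L = 2440 J.
ΔU = nCvΔT = 0.222×12.5×(2380−1060) = 3660 J.
Q = ΔU + W = nCpΔT = 6100 J.
Net over both steps: W = 1130 J, Q = 6100 J, ΔU = 4970 J.

4970 J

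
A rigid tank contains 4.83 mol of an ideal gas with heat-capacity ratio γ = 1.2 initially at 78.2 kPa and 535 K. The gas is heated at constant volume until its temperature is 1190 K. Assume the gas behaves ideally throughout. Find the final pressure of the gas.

174 kPa

V₁ = nRT₁/P₁ = 4.83×8.314×535/78.2 = 275 L.
Isochoric: V stays 275 L; P/T = const ⇒ T₂ = 1190 K, P₂ = 174 kPa.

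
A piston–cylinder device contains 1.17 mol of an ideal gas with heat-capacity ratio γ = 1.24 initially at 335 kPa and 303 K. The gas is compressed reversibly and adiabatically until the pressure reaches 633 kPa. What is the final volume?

5.27 L

V₁ = nRT₁/P₁ = 1.17×8.314×303/335 = 8.80 L.
Adiabatic: T₂/T₁ = (P₂/P₁)^((γ−1)/γ) ⇒ T₂ = 303×(1.89)^0.194 = 343 K; V₂ = 5.27 L.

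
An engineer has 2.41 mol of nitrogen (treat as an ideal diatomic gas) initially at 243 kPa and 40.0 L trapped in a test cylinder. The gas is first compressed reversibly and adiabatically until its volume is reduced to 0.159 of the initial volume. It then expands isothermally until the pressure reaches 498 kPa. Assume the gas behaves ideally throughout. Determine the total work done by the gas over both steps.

11300 J

T₁ = P₁V₁/(nR) = 243×40.0/(2.41×8.314) = 485 K.
Step 1 — Adiabatic: TV^(γ−1) = const ⇒ T₂ = 485×(6.29)^0.400 = 1010 K; PV^γ = const ⇒ P₂ = 3190 kPa.
ΔU = nCvΔT = 2.41×20.8×(1010−485) = 26400 J.
Q = 0 for an adiabatic process, so W = −ΔU = -26400 J.
State after step 1: P = 3190 kPa, V = 6.36 L, T = 1010 K.
Step 2 — Isothermal: T stays 1010 K; PV = const ⇒ V₂ = 40.7 L, P₂ = 498 kPa.
ΔU = 0 (ideal gas, T constant).
W = nRT ln(V₂/V₁) = 2.41×8.314×1010×ln(6.40) = 37700 J.
Q = ΔU + W = 37700 J.
Net over both steps: W = 11300 J, Q = 37700 J, ΔU = 26400 J.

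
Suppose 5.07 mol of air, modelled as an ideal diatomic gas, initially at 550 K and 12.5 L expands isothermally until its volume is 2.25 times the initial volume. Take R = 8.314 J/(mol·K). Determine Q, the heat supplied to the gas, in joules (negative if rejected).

18800 J

P₁ = nRT₁/V₁ = 5.07×8.314×550/12.5 = 1850 kPa.
Isothermal: T stays 550 K; PV = const ⇒ V₂ = 28.1 L, P₂ = 824 kPa.
ΔU = 0 (ideal gas, T constant).
W = nRT ln(V₂/V₁) = 5.07×8.314×550×ln(2.25) = 18800 J.
Q = ΔU + W = 18800 J.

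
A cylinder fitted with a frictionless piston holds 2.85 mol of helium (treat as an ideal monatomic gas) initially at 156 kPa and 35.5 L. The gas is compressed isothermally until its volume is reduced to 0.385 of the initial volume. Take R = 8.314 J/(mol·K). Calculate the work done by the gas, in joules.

-5290 J

T₁ = P₁V₁/(nR) = 156×35.5/(2.85×8.314) = 234 K.
Isothermal: T stays 234 K; PV = const ⇒ V₂ = 13.7 L, P₂ = 405 kPa.
W = nRT ln(V₂/V₁) = 2.85×8.314×234×ln(0.385) = -5290 J.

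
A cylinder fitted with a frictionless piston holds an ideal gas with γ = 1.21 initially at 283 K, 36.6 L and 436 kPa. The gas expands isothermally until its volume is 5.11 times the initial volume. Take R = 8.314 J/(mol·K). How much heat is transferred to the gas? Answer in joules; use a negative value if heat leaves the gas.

n = P₁V₁/(RT₁) = 436×36.6/(8.314×283) = 6.78 mol.
Isothermal: T stays 283 K; PV = const ⇒ V₂ = 187 L, P₂ = 85.3 kPa.
ΔU = 0 (ideal gas, T constant).
W = nRT ln(V₂/V₁) = 6.78×8.314×283×ln(5.11) = 26000 J.
Q = ΔU + W = 26000 J.

26000 J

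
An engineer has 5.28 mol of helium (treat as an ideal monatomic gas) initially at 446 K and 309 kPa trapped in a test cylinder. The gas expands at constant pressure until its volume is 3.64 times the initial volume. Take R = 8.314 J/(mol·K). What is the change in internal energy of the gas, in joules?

77500 J

V₁ = nRT₁/P₁ = 5.28×8.314×446/309 = 63.4 L.
Isobaric: P stays 309 kPa; V/T = const ⇒ T₂ = 1620 K, V₂ = 231 L.
For an ideal gas ΔU = nCvΔT with Cv = (3/2)R = 12.5 J/(mol·K).
ΔU = 5.28×12.5×(1620−446) = 77500 J.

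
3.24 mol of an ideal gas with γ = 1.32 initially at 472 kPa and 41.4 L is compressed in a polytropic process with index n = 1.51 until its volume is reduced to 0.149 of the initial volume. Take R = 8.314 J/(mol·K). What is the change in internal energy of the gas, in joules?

100000 J

T₁ = P₁V₁/(nR) = 472×41.4/(3.24×8.314) = 725 K.
Polytropic n=1.51: T₂ = T₁(V₁/V₂)^(n−1) = 725×(6.71)^0.51 = 1920 K; P₂ = P₁(V₁/V₂)^n = 8360 kPa.
For an ideal gas ΔU = nCvΔT with Cv = R/(γ−1) = 26.0 J/(mol·K).
ΔU = 3.24×26.0×(1920−725) = 100000 J.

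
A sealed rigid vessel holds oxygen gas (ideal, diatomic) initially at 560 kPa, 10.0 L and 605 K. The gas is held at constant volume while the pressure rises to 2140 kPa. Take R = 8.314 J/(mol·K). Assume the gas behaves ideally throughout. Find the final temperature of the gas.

2310 K

Isochoric: V stays 10.0 L; P/T = const ⇒ T₂ = 2310 K, P₂ = 2140 kPa.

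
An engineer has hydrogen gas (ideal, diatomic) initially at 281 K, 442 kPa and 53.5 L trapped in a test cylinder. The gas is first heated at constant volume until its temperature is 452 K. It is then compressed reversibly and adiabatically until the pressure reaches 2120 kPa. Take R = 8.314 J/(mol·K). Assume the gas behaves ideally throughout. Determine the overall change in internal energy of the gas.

n = P₁V₁/(RT₁) = 442×53.5/(8.314×281) = 10.1 mol.
Step 1 — Isochoric: V stays 53.5 L; P/T = const ⇒ T₂ = 452 K, P₂ = 711 kPa.
W = 0 (no volume change).
ΔU = nCvΔT = 10.1×20.8×(452−281) = 36000 J.
Q = ΔU = 36000 J.
State after step 1: P = 711 kPa, V = 53.5 L, T = 452 K.
Step 2 — Adiabatic: T₂/T₁ = (P₂/P₁)^((γ−1)/γ) ⇒ T₂ = 452×(2.98)^0.286 = 618 K; V₂ = 24.5 L.
ΔU = nCvΔT = 10.1×20.8×(618−452) = 34800 J.
Q = 0 for an adiabatic process, so W = −ΔU = -34800 J.
Net over both steps: W = -34800 J, Q = 36000 J, ΔU = 70800 J.

70800 J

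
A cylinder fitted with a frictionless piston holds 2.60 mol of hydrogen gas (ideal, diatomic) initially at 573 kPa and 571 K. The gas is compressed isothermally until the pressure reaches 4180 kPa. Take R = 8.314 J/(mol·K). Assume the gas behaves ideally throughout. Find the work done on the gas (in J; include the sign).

24500 J

V₁ = nRT₁/P₁ = 2.60×8.314×571/573 = 21.5 L.
Isothermal: T stays 571 K; PV = const ⇒ V₂ = 2.95 L, P₂ = 4180 kPa.
W = nRT ln(V₂/V₁) = 2.60×8.314×571×ln(0.137) = -24500 J.
Work done on the gas = −W_by = 24500 J.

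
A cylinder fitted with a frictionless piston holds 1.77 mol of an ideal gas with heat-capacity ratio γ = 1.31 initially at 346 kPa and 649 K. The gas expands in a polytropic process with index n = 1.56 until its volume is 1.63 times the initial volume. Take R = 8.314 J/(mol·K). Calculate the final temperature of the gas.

V₁ = nRT₁/P₁ = 1.77×8.314×649/346 = 27.6 L.
Polytropic n=1.56: T₂ = T₁(V₁/V₂)^(n−1) = 649×(0.613)^0.56 = 494 K; P₂ = P₁(V₁/V₂)^n = 161 kPa.

494 K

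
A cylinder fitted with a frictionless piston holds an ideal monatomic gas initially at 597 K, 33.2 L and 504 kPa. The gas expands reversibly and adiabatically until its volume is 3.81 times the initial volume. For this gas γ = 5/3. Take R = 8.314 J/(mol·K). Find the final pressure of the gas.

Adiabatic: TV^(γ−1) = const ⇒ T₂ = 597×(0.262)^0.667 = 245 K; PV^γ = const ⇒ P₂ = 54.2 kPa.

54.2 kPa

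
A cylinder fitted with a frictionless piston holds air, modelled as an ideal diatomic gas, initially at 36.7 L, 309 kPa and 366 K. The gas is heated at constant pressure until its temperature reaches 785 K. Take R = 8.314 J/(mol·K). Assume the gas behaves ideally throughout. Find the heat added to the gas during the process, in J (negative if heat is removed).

n = P₁V₁/(RT₁) = 309×36.7/(8.314×366) = 3.73 mol.
Isobaric: P stays 309 kPa; V/T = const ⇒ T₂ = 785 K, V₂ = 78.7 L.
W = PΔV = 309×(78.7−36.7) kPa·L = 13000 J.
ΔU = nCvΔT = 3.73×20.8×(785−366) = 32500 J.
Q = ΔU + W = nCpΔT = 45400 J.

45400 J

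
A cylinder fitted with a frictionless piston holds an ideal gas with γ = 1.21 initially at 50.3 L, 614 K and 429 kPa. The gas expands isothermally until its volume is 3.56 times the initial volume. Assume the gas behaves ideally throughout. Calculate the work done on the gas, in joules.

-27400 J

n = P₁V₁/(RT₁) = 429×50.3/(8.314×614) = 4.23 mol.
Isothermal: T stays 614 K; PV = const ⇒ V₂ = 179 L, P₂ = 121 kPa.
W = nRT ln(V₂/V₁) = 4.23×8.314×614×ln(3.56) = 27400 J.
Work done on the gas = −W_by = -27400 J.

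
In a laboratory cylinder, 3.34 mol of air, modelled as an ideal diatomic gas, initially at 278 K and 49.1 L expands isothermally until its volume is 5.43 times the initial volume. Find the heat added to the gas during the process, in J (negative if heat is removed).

P₁ = nRT₁/V₁ = 3.34×8.314×278/49.1 = 157 kPa.
Isothermal: T stays 278 K; PV = const ⇒ V₂ = 267 L, P₂ = 29.0 kPa.
ΔU = 0 (ideal gas, T constant).
W = nRT ln(V₂/V₁) = 3.34×8.314×278×ln(5.43) = 13100 J.
Q = ΔU + W = 13100 J.

13100 J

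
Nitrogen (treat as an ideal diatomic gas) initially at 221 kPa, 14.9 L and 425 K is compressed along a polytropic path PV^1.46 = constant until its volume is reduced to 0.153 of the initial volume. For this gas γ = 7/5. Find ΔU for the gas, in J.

n = P₁V₁/(RT₁) = 221×14.9/(8.314×425) = 0.932 mol.
Polytropic n=1.46: T₂ = T₁(V₁/V₂)^(n−1) = 425×(6.54)^0.46 = 1010 K; P₂ = P₁(V₁/V₂)^n = 3430 kPa.
For an ideal gas ΔU = nCvΔT with Cv = (5/2)R = 20.8 J/(mol·K).
ΔU = 0.932×20.8×(1010−425) = 11300 J.

11300 J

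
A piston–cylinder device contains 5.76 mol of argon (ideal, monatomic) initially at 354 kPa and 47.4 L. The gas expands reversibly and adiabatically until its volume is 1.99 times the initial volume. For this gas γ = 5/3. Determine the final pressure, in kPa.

T₁ = P₁V₁/(nR) = 354×47.4/(5.76×8.314) = 350 K.
Adiabatic: TV^(γ−1) = const ⇒ T₂ = 350×(0.503)^0.667 = 221 K; PV^γ = const ⇒ P₂ = 112 kPa.

112 kPa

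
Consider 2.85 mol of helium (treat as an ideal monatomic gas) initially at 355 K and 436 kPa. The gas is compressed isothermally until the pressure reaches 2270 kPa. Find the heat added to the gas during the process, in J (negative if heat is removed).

-13900 J

V₁ = nRT₁/P₁ = 2.85×8.314×355/436 = 19.3 L.
Isothermal: T stays 355 K; PV = const ⇒ V₂ = 3.71 L, P₂ = 2270 kPa.
ΔU = 0 (ideal gas, T constant).
W = nRT ln(V₂/V₁) = 2.85×8.314×355×ln(0.192) = -13900 J.
Q = ΔU + W = -13900 J.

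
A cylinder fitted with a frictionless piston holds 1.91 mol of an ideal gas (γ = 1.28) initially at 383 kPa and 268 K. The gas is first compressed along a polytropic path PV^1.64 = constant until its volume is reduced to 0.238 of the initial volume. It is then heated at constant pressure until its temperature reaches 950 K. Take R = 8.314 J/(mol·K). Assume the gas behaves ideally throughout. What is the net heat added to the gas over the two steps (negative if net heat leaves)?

33100 J

V₁ = nRT₁/P₁ = 1.91×8.314×268/383 = 11.1 L.
Step 1 — Polytropic n=1.64: T₂ = T₁(V₁/V₂)^(n−1) = 268×(4.20)^0.64 = 672 K; P₂ = P₁(V₁/V₂)^n = 4030 kPa.
W = (P₁V₁−P₂V₂)/(n−1) = (383×11.1−4030×2.64)/0.64 = -10000 J.
ΔU = nCvΔT = 1.91×29.7×(672−268) = 22900 J.
Q = ΔU + W = 12900 J.
State after step 1: P = 4030 kPa, V = 2.64 L, T = 672 K.
Step 2 — Isobaric: P stays 4030 kPa; V/T = const ⇒ T₂ = 950 K, V₂ = 3.74 L.
W = PΔV = 4030×(3.74−2.64) kPa·L = 4420 J.
ΔU = nCvΔT = 1.91×29.7×(950−672) = 15800 J.
Q = ΔU + W = nCpΔT = 20200 J.
Net over both steps: W = -5590 J, Q = 33100 J, ΔU = 38700 J.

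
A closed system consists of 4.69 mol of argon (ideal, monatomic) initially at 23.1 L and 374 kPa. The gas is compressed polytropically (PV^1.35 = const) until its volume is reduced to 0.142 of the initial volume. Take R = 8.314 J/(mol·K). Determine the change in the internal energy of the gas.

T₁ = P₁V₁/(nR) = 374×23.1/(4.69×8.314) = 222 K.
Polytropic n=1.35: T₂ = T₁(V₁/V₂)^(n−1) = 222×(7.04)^0.35 = 439 K; P₂ = P₁(V₁/V₂)^n = 5220 kPa.
For an ideal gas ΔU = nCvΔT with Cv = (3/2)R = 12.5 J/(mol·K).
ΔU = 4.69×12.5×(439−222) = 12700 J.

12700 J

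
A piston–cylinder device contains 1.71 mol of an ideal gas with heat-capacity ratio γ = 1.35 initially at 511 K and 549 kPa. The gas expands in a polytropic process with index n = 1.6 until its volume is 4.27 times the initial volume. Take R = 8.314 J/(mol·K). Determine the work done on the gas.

V₁ = nRT₁/P₁ = 1.71×8.314×511/549 = 13.2 L.
Polytropic n=1.6: T₂ = T₁(V₁/V₂)^(n−1) = 511×(0.234)^0.60 = 214 K; P₂ = P₁(V₁/V₂)^n = 53.8 kPa.
W = (P₁V₁−P₂V₂)/(n−1) = (549×13.2−53.8×56.5)/0.60 = 7040 J.
Work done on the gas = −W_by = -7040 J.

-7040 J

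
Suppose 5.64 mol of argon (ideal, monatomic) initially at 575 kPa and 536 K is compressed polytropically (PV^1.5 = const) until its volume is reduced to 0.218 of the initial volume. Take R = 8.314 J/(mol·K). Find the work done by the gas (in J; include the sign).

-57400 J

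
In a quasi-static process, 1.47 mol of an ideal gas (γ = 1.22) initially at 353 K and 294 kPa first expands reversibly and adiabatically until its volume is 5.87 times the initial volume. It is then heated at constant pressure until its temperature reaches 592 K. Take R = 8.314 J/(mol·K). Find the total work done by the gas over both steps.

10600 J

V₁ = nRT₁/P₁ = 1.47×8.314×353/294 = 14.7 L.
Step 1 — Adiabatic: TV^(γ−1) = const ⇒ T₂ = 353×(0.170)^0.220 = 239 K; PV^γ = const ⇒ P₂ = 33.9 kPa.
ΔU = nCvΔT = 1.47×37.8×(239−353) = -6320 J.
Q = 0 for an adiabatic process, so W = −ΔU = 6320 J.
State after step 1: P = 33.9 kPa, V = 86.1 L, T = 239 K.
Step 2 — Isobaric: P stays 33.9 kPa; V/T = const ⇒ T₂ = 592 K, V₂ = 213 L.
W = PΔV = 33.9×(213−86.1) kPa·L = 4310 J.
ΔU = nCvΔT = 1.47×37.8×(592−239) = 19600 J.
Q = ΔU + W = nCpΔT = 23900 J.
Net over both steps: W = 10600 J, Q = 23900 J, ΔU = 13300 J.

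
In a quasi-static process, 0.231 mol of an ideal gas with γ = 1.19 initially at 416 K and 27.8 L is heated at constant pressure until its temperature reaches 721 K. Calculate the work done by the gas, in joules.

586 J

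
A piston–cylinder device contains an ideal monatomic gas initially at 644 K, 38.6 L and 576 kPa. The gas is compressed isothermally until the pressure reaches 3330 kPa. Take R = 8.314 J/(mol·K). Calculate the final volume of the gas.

6.68 L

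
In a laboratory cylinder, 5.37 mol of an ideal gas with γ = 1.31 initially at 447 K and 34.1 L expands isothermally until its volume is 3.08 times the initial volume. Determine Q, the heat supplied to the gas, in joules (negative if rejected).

P₁ = nRT₁/V₁ = 5.37×8.314×447/34.1 = 585 kPa.
Isothermal: T stays 447 K; PV = const ⇒ V₂ = 105 L, P₂ = 190 kPa.
ΔU = 0 (ideal gas, T constant).
W = nRT ln(V₂/V₁) = 5.37×8.314×447×ln(3.08) = 22500 J.
Q = ΔU + W = 22500 J.

22500 J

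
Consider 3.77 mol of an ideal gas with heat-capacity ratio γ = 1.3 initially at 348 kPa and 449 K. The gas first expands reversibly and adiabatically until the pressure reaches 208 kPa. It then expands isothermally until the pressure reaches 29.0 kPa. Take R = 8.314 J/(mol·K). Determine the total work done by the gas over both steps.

29900 J

V₁ = nRT₁/P₁ = 3.77×8.314×449/348 = 40.4 L.
Step 1 — Adiabatic: T₂/T₁ = (P₂/P₁)^((γ−1)/γ) ⇒ T₂ = 449×(0.598)^0.231 = 399 K; V₂ = 60.1 L.
ΔU = nCvΔT = 3.77×27.7×(399−449) = -5250 J.
Q = 0 for an adiabatic process, so W = −ΔU = 5250 J.
State after step 1: P = 208 kPa, V = 60.1 L, T = 399 K.
Step 2 — Isothermal: T stays 399 K; PV = const ⇒ V₂ = 431 L, P₂ = 29.0 kPa.
ΔU = 0 (ideal gas, T constant).
W = nRT ln(V₂/V₁) = 3.77×8.314×399×ln(7.17) = 24600 J.
Q = ΔU + W = 24600 J.
Net over both steps: W = 29900 J, Q = 24600 J, ΔU = -5250 J.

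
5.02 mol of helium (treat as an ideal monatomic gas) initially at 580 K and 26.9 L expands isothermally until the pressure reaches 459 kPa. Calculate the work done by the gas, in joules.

16300 J

P₁ = nRT₁/V₁ = 5.02×8.314×580/26.9 = 900 kPa.
Isothermal: T stays 580 K; PV = const ⇒ V₂ = 52.7 L, P₂ = 459 kPa.
W = nRT ln(V₂/V₁) = 5.02×8.314×580×ln(1.96) = 16300 J.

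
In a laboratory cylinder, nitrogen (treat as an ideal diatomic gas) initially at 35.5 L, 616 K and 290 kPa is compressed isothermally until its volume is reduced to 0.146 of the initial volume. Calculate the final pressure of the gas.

1990 kPa

Isothermal: T stays 616 K; PV = const ⇒ V₂ = 5.18 L, P₂ = 1990 kPa.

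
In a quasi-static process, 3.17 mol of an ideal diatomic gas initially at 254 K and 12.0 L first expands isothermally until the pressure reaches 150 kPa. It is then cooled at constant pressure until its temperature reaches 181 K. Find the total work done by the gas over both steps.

6870 J

P₁ = nRT₁/V₁ = 3.17×8.314×254/12.0 = 558 kPa.
Step 1 — Isothermal: T stays 254 K; PV = const ⇒ V₂ = 44.6 L, P₂ = 150 kPa.
ΔU = 0 (ideal gas, T constant).
W = nRT ln(V₂/V₁) = 3.17×8.314×254×ln(3.72) = 8790 J.
Q = ΔU + W = 8790 J.
State after step 1: P = 150 kPa, V = 44.6 L, T = 254 K.
Step 2 — Isobaric: P stays 150 kPa; V/T = const ⇒ T₂ = 181 K, V₂ = 31.8 L.
W = PΔV = 150×(31.8−44.6) kPa·L = -1920 J.
ΔU = nCvΔT = 3.17×20.8×(181−254) = -4810 J.
Q = ΔU + W = nCpΔT = -6730 J.
Net over both steps: W = 6870 J, Q = 2060 J, ΔU = -4810 J.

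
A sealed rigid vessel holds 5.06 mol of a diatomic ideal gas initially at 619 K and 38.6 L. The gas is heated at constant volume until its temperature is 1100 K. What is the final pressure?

1200 kPa

P₁ = nRT₁/V₁ = 5.06×8.314×619/38.6 = 675 kPa.
Isochoric: V stays 38.6 L; P/T = const ⇒ T₂ = 1100 K, P₂ = 1200 kPa.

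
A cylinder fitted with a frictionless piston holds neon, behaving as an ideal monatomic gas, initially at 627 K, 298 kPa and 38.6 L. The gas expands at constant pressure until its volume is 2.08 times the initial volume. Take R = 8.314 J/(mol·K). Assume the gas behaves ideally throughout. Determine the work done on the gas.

n = P₁V₁/(RT₁) = 298×38.6/(8.314×627) = 2.21 mol.
Isobaric: P stays 298 kPa; V/T = const ⇒ T₂ = 1300 K, V₂ = 80.3 L.
W = PΔV = 298×(80.3−38.6) kPa·L = 12400 J.
Work done on the gas = −W_by = -12400 J.

-12400 J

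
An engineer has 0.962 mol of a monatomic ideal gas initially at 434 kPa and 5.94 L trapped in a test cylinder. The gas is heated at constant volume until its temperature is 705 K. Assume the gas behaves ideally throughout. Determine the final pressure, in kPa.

T₁ = P₁V₁/(nR) = 434×5.94/(0.962×8.314) = 322 K.
Isochoric: V stays 5.94 L; P/T = const ⇒ T₂ = 705 K, P₂ = 949 kPa.

949 kPa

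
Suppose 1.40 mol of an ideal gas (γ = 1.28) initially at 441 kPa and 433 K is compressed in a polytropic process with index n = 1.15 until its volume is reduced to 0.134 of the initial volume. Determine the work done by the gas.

-11800 J

V₁ = nRT₁/P₁ = 1.40×8.314×433/441 = 11.4 L.
Polytropic n=1.15: T₂ = T₁(V₁/V₂)^(n−1) = 433×(7.46)^0.15 = 585 K; P₂ = P₁(V₁/V₂)^n = 4450 kPa.
W = (P₁V₁−P₂V₂)/(n−1) = (441×11.4−4450×1.53)/0.15 = -11800 J.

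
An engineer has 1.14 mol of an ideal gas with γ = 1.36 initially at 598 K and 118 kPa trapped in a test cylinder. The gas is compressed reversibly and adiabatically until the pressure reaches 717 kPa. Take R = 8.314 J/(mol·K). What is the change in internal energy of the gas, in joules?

V₁ = nRT₁/P₁ = 1.14×8.314×598/118 = 48.0 L.
Adiabatic: T₂/T₁ = (P₂/P₁)^((γ−1)/γ) ⇒ T₂ = 598×(6.08)^0.265 = 964 K; V₂ = 12.7 L.
For an ideal gas ΔU = nCvΔT with Cv = R/(γ−1) = 23.1 J/(mol·K).
ΔU = 1.14×23.1×(964−598) = 9640 J.

9640 J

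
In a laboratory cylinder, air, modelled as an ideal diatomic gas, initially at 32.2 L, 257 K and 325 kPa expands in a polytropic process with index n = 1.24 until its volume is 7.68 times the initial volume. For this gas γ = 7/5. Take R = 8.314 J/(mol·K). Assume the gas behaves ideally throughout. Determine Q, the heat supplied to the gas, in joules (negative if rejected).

n = P₁V₁/(RT₁) = 325×32.2/(8.314×257) = 4.90 mol.
Polytropic n=1.24: T₂ = T₁(V₁/V₂)^(n−1) = 257×(0.130)^0.24 = 158 K; P₂ = P₁(V₁/V₂)^n = 25.9 kPa.
W = (P₁V₁−P₂V₂)/(n−1) = (325×32.2−25.9×247)/0.24 = 16900 J.
ΔU = nCvΔT = 4.90×20.8×(158−257) = -10100 J.
Q = ΔU + W = 6750 J.

6750 J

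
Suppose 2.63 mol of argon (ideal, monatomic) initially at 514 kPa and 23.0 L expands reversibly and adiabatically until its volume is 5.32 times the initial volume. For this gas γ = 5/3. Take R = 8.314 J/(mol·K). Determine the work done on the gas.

T₁ = P₁V₁/(nR) = 514×23.0/(2.63×8.314) = 541 K.
Adiabatic: TV^(γ−1) = const ⇒ T₂ = 541×(0.188)^0.667 = 177 K; PV^γ = const ⇒ P₂ = 31.7 kPa.
ΔU = nCvΔT = 2.63×12.5×(177−541) = -11900 J.
Q = 0 for an adiabatic process, so W = −ΔU = 11900 J.
Work done on the gas = −W_by = -11900 J.

-11900 J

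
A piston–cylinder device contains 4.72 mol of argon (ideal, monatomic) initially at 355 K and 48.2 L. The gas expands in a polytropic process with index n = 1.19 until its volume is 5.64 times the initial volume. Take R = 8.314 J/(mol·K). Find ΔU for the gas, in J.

P₁ = nRT₁/V₁ = 4.72×8.314×355/48.2 = 289 kPa.
Polytropic n=1.19: T₂ = T₁(V₁/V₂)^(n−1) = 355×(0.177)^0.19 = 256 K; P₂ = P₁(V₁/V₂)^n = 36.9 kPa.
For an ideal gas ΔU = nCvΔT with Cv = (3/2)R = 12.5 J/(mol·K).
ΔU = 4.72×12.5×(256−355) = -5850 J.

-5850 J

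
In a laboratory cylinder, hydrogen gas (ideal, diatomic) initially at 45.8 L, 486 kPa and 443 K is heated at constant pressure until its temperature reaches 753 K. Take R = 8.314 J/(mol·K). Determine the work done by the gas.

15600 J

n = P₁V₁/(RT₁) = 486×45.8/(8.314×443) = 6.04 mol.
Isobaric: P stays 486 kPa; V/T = const ⇒ T₂ = 753 K, V₂ = 77.8 L.
W = PΔV = 486×(77.8−45.8) kPa·L = 15600 J.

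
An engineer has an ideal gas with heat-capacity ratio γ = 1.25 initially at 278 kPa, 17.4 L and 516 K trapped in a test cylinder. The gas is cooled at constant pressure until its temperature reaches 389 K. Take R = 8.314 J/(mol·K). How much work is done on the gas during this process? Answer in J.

1190 J

n = P₁V₁/(RT₁) = 278×17.4/(8.314×516) = 1.13 mol.
Isobaric: P stays 278 kPa; V/T = const ⇒ T₂ = 389 K, V₂ = 13.1 L.
W = PΔV = 278×(13.1−17.4) kPa·L = -1190 J.
Work done on the gas = −W_by = 1190 J.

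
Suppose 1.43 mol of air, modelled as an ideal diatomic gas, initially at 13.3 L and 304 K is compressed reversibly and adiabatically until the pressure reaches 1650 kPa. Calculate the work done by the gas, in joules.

P₁ = nRT₁/V₁ = 1.43×8.314×304/13.3 = 272 kPa.
Adiabatic: T₂/T₁ = (P₂/P₁)^((γ−1)/γ) ⇒ T₂ = 304×(6.07)^0.286 = 509 K; V₂ = 3.67 L.
ΔU = nCvΔT = 1.43×20.8×(509−304) = 6090 J.
Q = 0 for an adiabatic process, so W = −ΔU = -6090 J.

-6090 J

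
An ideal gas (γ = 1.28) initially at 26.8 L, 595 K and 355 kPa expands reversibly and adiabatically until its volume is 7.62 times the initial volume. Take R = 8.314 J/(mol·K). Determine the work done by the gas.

14700 J

n = P₁V₁/(RT₁) = 355×26.8/(8.314×595) = 1.92 mol.
Adiabatic: TV^(γ−1) = const ⇒ T₂ = 595×(0.131)^0.280 = 337 K; PV^γ = const ⇒ P₂ = 26.4 kPa.
ΔU = nCvΔT = 1.92×29.7×(337−595) = -14700 J.
Q = 0 for an adiabatic process, so W = −ΔU = 14700 J.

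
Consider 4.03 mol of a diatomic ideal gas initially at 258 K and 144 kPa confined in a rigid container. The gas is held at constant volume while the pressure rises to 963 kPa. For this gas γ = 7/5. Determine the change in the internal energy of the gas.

V₁ = nRT₁/P₁ = 4.03×8.314×258/144 = 60.0 L.
Isochoric: V stays 60.0 L; P/T = const ⇒ T₂ = 1730 K, P₂ = 963 kPa.
For an ideal gas ΔU = nCvΔT with Cv = (5/2)R = 20.8 J/(mol·K).
ΔU = 4.03×20.8×(1730−258) = 123000 J.

123000 J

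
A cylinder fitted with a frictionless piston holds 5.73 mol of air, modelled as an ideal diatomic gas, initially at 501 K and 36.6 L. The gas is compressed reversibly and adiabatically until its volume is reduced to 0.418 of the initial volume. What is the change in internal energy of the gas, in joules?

P₁ = nRT₁/V₁ = 5.73×8.314×501/36.6 = 652 kPa.
Adiabatic: TV^(γ−1) = const ⇒ T₂ = 501×(2.39)^0.400 = 710 K; PV^γ = const ⇒ P₂ = 2210 kPa.
For an ideal gas ΔU = nCvΔT with Cv = (5/2)R = 20.8 J/(mol·K).
ΔU = 5.73×20.8×(710−501) = 24900 J.

24900 J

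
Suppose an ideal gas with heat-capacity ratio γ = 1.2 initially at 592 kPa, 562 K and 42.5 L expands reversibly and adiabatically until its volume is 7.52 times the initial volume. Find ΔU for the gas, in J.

-41800 J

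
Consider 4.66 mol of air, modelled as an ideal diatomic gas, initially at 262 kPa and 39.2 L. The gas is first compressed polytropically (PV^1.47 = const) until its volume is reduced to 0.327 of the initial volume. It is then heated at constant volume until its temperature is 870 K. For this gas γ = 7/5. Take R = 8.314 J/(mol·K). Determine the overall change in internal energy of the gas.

58600 J

T₁ = P₁V₁/(nR) = 262×39.2/(4.66×8.314) = 265 K.
Step 1 — Polytropic n=1.47: T₂ = T₁(V₁/V₂)^(n−1) = 265×(3.06)^0.47 = 448 K; P₂ = P₁(V₁/V₂)^n = 1350 kPa.
W = (P₁V₁−P₂V₂)/(n−1) = (262×39.2−1350×12.8)/0.47 = -15100 J.
ΔU = nCvΔT = 4.66×20.8×(448−265) = 17700 J.
Q = ΔU + W = 2640 J.
State after step 1: P = 1350 kPa, V = 12.8 L, T = 448 K.
Step 2 — Isochoric: V stays 12.8 L; P/T = const ⇒ T₂ = 870 K, P₂ = 2630 kPa.
W = 0 (no volume change).
ΔU = nCvΔT = 4.66×20.8×(870−448) = 40800 J.
Q = ΔU = 40800 J.
Net over both steps: W = -15100 J, Q = 43500 J, ΔU = 58600 J.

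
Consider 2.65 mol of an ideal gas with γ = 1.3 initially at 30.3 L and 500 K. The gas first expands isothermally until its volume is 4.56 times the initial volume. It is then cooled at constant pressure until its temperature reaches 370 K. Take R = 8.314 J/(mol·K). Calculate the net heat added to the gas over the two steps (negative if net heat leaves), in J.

4300 J

P₁ = nRT₁/V₁ = 2.65×8.314×500/30.3 = 364 kPa.
Step 1 — Isothermal: T stays 500 K; PV = const ⇒ V₂ = 138 L, P₂ = 79.7 kPa.
ΔU = 0 (ideal gas, T constant).
W = nRT ln(V₂/V₁) = 2.65×8.314×500×ln(4.56) = 16700 J.
Q = ΔU + W = 16700 J.
State after step 1: P = 79.7 kPa, V = 138 L, T = 500 K.
Step 2 — Isobaric: P stays 79.7 kPa; V/T = const ⇒ T₂ = 370 K, V₂ = 102 L.
W = PΔV = 79.7×(102−138) kPa·L = -2860 J.
ΔU = nCvΔT = 2.65×27.7×(370−500) = -9550 J.
Q = ΔU + W = nCpΔT = -12400 J.
Net over both steps: W = 13900 J, Q = 4300 J, ΔU = -9550 J.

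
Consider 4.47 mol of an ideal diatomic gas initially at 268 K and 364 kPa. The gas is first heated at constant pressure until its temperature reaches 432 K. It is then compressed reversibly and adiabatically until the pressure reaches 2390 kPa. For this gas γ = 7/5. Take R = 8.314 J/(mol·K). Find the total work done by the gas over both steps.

-22500 J

V₁ = nRT₁/P₁ = 4.47×8.314×268/364 = 27.4 L.
Step 1 — Isobaric: P stays 364 kPa; V/T = const ⇒ T₂ = 432 K, V₂ = 44.1 L.
W = PΔV = 364×(44.1−27.4) kPa·L = 6090 J.
ΔU = nCvΔT = 4.47×20.8×(432−268) = 15200 J.
Q = ΔU + W = nCpΔT = 21300 J.
State after step 1: P = 364 kPa, V = 44.1 L, T = 432 K.
Step 2 — Adiabatic: T₂/T₁ = (P₂/P₁)^((γ−1)/γ) ⇒ T₂ = 432×(6.57)^0.286 = 740 K; V₂ = 11.5 L.
ΔU = nCvΔT = 4.47×20.8×(740−432) = 28600 J.
Q = 0 for an adiabatic process, so W = −ΔU = -28600 J.
Net over both steps: W = -22500 J, Q = 21300 J, ΔU = 43800 J.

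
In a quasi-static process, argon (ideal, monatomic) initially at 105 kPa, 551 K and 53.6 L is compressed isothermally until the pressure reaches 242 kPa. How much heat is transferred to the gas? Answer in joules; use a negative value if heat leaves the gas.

-4700 J

n = P₁V₁/(RT₁) = 105×53.6/(8.314×551) = 1.23 mol.
Isothermal: T stays 551 K; PV = const ⇒ V₂ = 23.3 L, P₂ = 242 kPa.
ΔU = 0 (ideal gas, T constant).
W = nRT ln(V₂/V₁) = 1.23×8.314×551×ln(0.434) = -4700 J.
Q = ΔU + W = -4700 J.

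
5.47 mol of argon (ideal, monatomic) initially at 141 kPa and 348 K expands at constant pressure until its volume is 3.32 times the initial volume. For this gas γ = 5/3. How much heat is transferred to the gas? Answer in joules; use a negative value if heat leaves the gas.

91800 J

V₁ = nRT₁/P₁ = 5.47×8.314×348/141 = 112 L.
Isobaric: P stays 141 kPa; V/T = const ⇒ T₂ = 1160 K, V₂ = 373 L.
W = PΔV = 141×(373−112) kPa·L = 36700 J.
ΔU = nCvΔT = 5.47×12.5×(1160−348) = 55100 J.
Q = ΔU + W = nCpΔT = 91800 J.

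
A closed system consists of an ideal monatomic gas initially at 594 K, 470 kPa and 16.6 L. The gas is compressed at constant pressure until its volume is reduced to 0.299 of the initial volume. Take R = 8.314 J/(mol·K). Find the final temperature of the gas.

Isobaric: P stays 470 kPa; V/T = const ⇒ T₂ = 178 K, V₂ = 4.96 L.

178 K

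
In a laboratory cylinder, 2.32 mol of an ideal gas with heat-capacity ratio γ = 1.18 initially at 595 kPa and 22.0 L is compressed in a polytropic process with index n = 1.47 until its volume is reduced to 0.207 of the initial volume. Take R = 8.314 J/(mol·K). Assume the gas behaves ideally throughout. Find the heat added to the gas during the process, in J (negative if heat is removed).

49200 J

T₁ = P₁V₁/(nR) = 595×22.0/(2.32×8.314) = 679 K.
Polytropic n=1.47: T₂ = T₁(V₁/V₂)^(n−1) = 679×(4.83)^0.47 = 1420 K; P₂ = P₁(V₁/V₂)^n = 6030 kPa.
W = (P₁V₁−P₂V₂)/(n−1) = (595×22.0−6030×4.55)/0.47 = -30500 J.
ΔU = nCvΔT = 2.32×46.2×(1420−679) = 79700 J.
Q = ΔU + W = 49200 J.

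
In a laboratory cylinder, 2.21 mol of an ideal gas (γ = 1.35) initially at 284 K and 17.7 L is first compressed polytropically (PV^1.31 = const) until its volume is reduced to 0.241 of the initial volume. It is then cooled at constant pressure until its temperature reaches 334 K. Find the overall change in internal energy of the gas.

2620 J

P₁ = nRT₁/V₁ = 2.21×8.314×284/17.7 = 295 kPa.
Step 1 — Polytropic n=1.31: T₂ = T₁(V₁/V₂)^(n−1) = 284×(4.15)^0.31 = 441 K; P₂ = P₁(V₁/V₂)^n = 1900 kPa.
W = (P₁V₁−P₂V₂)/(n−1) = (295×17.7−1900×4.27)/0.31 = -9330 J.
ΔU = nCvΔT = 2.21×23.8×(441−284) = 8270 J.
Q = ΔU + W = -1070 J.
State after step 1: P = 1900 kPa, V = 4.27 L, T = 441 K.
Step 2 — Isobaric: P stays 1900 kPa; V/T = const ⇒ T₂ = 334 K, V₂ = 3.23 L.
W = PΔV = 1900×(3.23−4.27) kPa·L = -1970 J.
ΔU = nCvΔT = 2.21×23.8×(334−441) = -5640 J.
Q = ΔU + W = nCpΔT = -7620 J.
Net over both steps: W = -11300 J, Q = -8680 J, ΔU = 2620 J.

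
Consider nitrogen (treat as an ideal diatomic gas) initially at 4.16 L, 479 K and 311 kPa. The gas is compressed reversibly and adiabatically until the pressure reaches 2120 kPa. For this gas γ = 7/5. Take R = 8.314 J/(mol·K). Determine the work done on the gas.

2360 J

n = P₁V₁/(RT₁) = 311×4.16/(8.314×479) = 0.325 mol.
Adiabatic: T₂/T₁ = (P₂/P₁)^((γ−1)/γ) ⇒ T₂ = 479×(6.82)^0.286 = 829 K; V₂ = 1.06 L.
ΔU = nCvΔT = 0.325×20.8×(829−479) = 2360 J.
Q = 0 for an adiabatic process, so W = −ΔU = -2360 J.
Work done on the gas = −W_by = 2360 J.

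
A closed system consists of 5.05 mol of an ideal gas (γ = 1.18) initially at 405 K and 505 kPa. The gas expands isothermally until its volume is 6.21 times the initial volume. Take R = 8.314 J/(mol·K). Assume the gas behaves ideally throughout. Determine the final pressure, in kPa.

81.3 kPa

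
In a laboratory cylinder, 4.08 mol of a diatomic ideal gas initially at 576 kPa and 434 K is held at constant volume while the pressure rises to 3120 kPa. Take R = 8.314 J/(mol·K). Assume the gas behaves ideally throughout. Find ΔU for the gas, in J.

V₁ = nRT₁/P₁ = 4.08×8.314×434/576 = 25.6 L.
Isochoric: V stays 25.6 L; P/T = const ⇒ T₂ = 2350 K, P₂ = 3120 kPa.
For an ideal gas ΔU = nCvΔT with Cv = (5/2)R = 20.8 J/(mol·K).
ΔU = 4.08×20.8×(2350−434) = 163000 J.

163000 J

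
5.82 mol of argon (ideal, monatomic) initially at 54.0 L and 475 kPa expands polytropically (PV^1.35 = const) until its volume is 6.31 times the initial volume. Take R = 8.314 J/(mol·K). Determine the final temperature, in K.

278 K

T₁ = P₁V₁/(nR) = 475×54.0/(5.82×8.314) = 530 K.
Polytropic n=1.35: T₂ = T₁(V₁/V₂)^(n−1) = 530×(0.158)^0.35 = 278 K; P₂ = P₁(V₁/V₂)^n = 39.5 kPa.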